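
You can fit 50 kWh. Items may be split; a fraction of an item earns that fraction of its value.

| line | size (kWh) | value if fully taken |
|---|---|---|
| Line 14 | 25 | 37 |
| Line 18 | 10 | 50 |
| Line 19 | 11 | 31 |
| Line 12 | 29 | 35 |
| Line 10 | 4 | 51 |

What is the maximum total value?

Sort by value density: Line 10 51/4≈12.8, Line 18 50/10≈5, Line 19 31/11≈2.82, Line 14 37/25≈1.48, Line 12 35/29≈1.21.
Line 10: take in full, 4 kWh for value 51 — 46 left.
Take all of Line 18 (10 kWh, value 50) — 36 kWh left.
All 11 kWh of Line 19 fit (value 31) — 25 remain.
Line 14: take in full, 25 kWh for value 37 — 0 left.
Total value = 169.

169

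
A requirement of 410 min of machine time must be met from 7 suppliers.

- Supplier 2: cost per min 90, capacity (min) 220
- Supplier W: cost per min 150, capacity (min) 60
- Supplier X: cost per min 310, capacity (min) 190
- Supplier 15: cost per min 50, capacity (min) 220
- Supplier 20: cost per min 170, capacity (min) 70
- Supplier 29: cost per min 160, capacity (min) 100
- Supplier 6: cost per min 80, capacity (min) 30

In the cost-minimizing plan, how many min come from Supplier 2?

160

Use suppliers in increasing cost order.
Supplier 15 at 50: take all 220 min ; 190 still needed.
Take 30 from Supplier 6 at 80 ; need 160 more.
Supplier 2 (90): take the remaining 160 ; done.
Supplier W, Supplier 29, Supplier 20, Supplier X: unused.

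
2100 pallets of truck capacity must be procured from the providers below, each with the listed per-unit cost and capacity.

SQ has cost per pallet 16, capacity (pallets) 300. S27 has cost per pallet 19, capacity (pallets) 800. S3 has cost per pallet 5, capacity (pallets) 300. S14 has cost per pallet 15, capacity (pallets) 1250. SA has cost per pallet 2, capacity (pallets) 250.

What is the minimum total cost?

Cheapest first:
SA (2): use full 250 — 1850 pallets to go.
Take 300 from S3 at 5 — need 1550 more.
Take 1250 from S14 at 15 — need 300 more.
Take 300 from SQ at 16 — need 0 more.
S27: unused.
Cost = 250×2 + 300×5 + 1250×15 + 300×16 = 25550.

25550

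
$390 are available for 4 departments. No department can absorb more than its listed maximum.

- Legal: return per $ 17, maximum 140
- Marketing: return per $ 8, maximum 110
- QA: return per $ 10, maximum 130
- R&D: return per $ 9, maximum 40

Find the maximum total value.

4680

Highest return per $ first: Legal 17 > QA 10 > R&D 9 > Marketing 8.
Legal: +140 to 140 (cap) — 250 left.
QA takes 130 to reach its cap of 130 — 120 left.
Give R&D 40 to hit its cap of 40 — 80 left.
Marketing: +80 (room for 110) → 80. Pool exhausted.
Total = 17×140 + 8×80 + 10×130 + 9×40 = 4680.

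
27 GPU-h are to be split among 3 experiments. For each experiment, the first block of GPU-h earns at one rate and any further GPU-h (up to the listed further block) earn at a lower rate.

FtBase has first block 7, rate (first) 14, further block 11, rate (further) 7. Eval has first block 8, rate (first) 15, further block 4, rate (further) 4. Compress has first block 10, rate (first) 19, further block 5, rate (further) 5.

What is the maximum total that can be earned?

422

Order all 6 blocks by rate: Compress/first 19 > Eval/first 15 > FtBase/first 14 > FtBase/second 7 > Compress/second 5 > Eval/second 4.
Fill Compress first block (10 at 19) ; 17 left.
Eval first at 15: fill all 8 ; 9 left.
Fill FtBase first block (7 at 14) ; 2 left.
2 remain; put them into FtBase second at 7.
Total = 19×10 + 15×8 + 14×7 + 7×2 = 422.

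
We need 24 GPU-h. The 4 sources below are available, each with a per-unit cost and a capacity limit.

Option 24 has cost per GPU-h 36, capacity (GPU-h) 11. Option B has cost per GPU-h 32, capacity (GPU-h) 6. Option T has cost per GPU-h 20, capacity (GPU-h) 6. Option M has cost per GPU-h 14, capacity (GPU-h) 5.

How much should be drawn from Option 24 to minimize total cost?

Use sources in increasing cost order.
Option M at 14: take all 5 GPU-h — 19 still needed.
Option T (20): use full 6 — 13 GPU-h to go.
Option B at 32: take all 6 GPU-h — 7 still needed.
Option 24 at 36: take 7 of its 11 — requirement met.

7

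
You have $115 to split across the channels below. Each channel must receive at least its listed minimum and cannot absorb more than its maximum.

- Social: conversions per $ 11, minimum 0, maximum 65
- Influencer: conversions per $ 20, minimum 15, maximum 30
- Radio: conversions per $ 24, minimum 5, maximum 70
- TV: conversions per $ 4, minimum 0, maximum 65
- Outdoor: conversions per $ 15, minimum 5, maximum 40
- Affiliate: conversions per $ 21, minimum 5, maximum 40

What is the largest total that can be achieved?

2580

Meeting every minimum uses 0+15+5+0+5+5 = 30 $, leaving 85.
Order the channels by conversions per $: Radio 24 > Affiliate 21 > Influencer 20 > Outdoor 15 > Social 11 > TV 4.
Radio: +65 to 70 (cap) ; 20 left.
Only 20 left; Affiliate takes them to reach 25.
Total = 20×15 + 24×70 + 15×5 + 21×25 = 2580.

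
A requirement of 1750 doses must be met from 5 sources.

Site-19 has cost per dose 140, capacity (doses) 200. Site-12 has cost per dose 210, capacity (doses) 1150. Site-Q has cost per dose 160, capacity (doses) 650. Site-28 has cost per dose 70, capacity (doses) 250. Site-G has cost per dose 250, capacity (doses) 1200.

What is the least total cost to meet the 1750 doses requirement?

Use sources in increasing cost order.
Site-28 (70): use full 250 ; 1500 doses to go.
Site-19 at 140: take all 200 doses ; 1300 still needed.
Take 650 from Site-Q at 160 ; need 650 more.
Site-12 (210): take the remaining 650 ; done.
Site-G: unused.
Cost = 250×70 + 200×140 + 650×160 + 650×210 = 286000.

286000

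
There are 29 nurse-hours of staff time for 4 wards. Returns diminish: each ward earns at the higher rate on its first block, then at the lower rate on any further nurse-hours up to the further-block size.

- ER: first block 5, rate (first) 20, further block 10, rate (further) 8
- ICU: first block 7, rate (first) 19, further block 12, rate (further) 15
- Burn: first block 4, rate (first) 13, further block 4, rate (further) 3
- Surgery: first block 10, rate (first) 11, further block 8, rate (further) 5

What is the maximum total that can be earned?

Order all 8 blocks by rate: ER/T1 20 > ICU/T1 19 > ICU/T2 15 > Burn/T1 13 > Surgery/T1 11 > ER/T2 8 > Surgery/T2 5 > Burn/T2 3.
ER/T1 (20): +5 ; 24 left.
ICU T1 at 19: fill all 7 ; 17 left.
ICU/T2 (15): +12 ; 5 left.
Burn/T1 (13): +4 ; 1 left.
Surgery T1 at 11: only 1 left, fill 1.
Total = 20×5 + 19×7 + 15×12 + 13×4 + 11×1 = 476.

476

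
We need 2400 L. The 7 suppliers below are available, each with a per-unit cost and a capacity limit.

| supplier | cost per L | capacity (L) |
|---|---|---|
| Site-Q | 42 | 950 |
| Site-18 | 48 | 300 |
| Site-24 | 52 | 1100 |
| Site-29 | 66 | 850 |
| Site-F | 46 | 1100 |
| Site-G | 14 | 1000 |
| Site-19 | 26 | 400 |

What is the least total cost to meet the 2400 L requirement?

66600

Fill from the cheapest supplier first.
Site-G at 14: take all 1000 L ; 1400 still needed.
Site-19 (26): use full 400 ; 1000 L to go.
Site-Q (42): use full 950 ; 50 L to go.
Site-F (46): take the remaining 50 ; done.
Site-18, Site-24, Site-29: unused.
Cost = 1000×14 + 400×26 + 950×42 + 50×46 = 66600.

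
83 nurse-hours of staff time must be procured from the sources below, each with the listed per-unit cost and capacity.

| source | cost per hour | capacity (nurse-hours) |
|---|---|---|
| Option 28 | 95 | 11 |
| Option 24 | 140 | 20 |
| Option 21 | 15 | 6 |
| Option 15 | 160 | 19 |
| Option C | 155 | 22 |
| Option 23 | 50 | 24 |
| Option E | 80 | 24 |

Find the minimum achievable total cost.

Cheapest first:
Option 21 at 15: take all 6 nurse-hours — 77 still needed.
Take 24 from Option 23 at 50 — need 53 more.
Take 24 from Option E at 80 — need 29 more.
Option 28 (95): use full 11 — 18 nurse-hours to go.
Option 24 (140): take the remaining 18 — done.
Option C, Option 15: unused.
Cost = 6×15 + 24×50 + 24×80 + 11×95 + 18×140 = 6775.

6775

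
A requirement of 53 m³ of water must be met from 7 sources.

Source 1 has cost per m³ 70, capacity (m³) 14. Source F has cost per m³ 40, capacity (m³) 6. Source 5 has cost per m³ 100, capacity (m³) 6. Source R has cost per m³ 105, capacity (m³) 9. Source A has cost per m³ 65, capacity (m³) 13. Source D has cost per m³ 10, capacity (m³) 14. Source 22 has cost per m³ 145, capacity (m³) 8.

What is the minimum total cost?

2805

Cheapest first:
Source D at 10: take all 14 m³ → 39 still needed.
Take 6 from Source F at 40 → need 33 more.
Take 13 from Source A at 65 → need 20 more.
Source 1 (70): use full 14 → 6 m³ to go.
Source 5 (100): use full 6 → 0 m³ to go.
Source R, Source 22: unused.
Cost = 14×10 + 6×40 + 13×65 + 14×70 + 6×100 = 2805.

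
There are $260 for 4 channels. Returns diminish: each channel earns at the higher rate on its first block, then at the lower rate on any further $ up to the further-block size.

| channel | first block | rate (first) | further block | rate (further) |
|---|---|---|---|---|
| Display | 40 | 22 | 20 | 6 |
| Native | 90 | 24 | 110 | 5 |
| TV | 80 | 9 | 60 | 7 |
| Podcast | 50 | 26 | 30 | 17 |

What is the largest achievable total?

5300

Treat each block as its own option and order by rate: Podcast/tier1 26 > Native/tier1 24 > Display/tier1 22 > Podcast/tier2 17 > TV/tier1 9 > TV/tier2 7 > Display/tier2 6 > Native/tier2 5.
Fill Podcast tier1 block (50 at 26) — 210 left.
Native tier1 at 24: fill all 90 — 120 left.
Fill Display tier1 block (40 at 22) — 80 left.
Podcast tier2 at 17: fill all 30 — 50 left.
TV/tier1: +50 of 80 at 9; pool empty.
Total = 26×50 + 24×90 + 22×40 + 17×30 + 9×50 = 5300.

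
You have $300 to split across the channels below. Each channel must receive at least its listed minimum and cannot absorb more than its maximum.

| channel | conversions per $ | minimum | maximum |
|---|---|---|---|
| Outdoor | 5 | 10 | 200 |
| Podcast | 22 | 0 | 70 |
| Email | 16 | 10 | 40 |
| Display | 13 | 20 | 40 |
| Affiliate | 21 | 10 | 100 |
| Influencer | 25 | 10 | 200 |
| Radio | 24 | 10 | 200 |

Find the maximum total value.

6880

Meeting every minimum uses 10+0+10+20+10+10+10 = 70 $, leaving 230.
Highest conversions per $ first: Influencer 25 > Radio 24 > Podcast 22 > Affiliate 21 > Email 16 > Display 13 > Outdoor 5.
Influencer: +190 to 200 (cap) → 40 left.
Radio: +40 (room for 190) → 50. Pool exhausted.
Total = 5×10 + 16×10 + 13×20 + 21×10 + 25×200 + 24×50 = 6880.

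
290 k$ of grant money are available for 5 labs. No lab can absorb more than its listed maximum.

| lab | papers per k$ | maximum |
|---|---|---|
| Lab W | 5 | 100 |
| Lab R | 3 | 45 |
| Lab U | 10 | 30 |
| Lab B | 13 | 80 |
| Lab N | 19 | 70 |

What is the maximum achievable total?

Order the labs by papers per k$: Lab N 19 > Lab B 13 > Lab U 10 > Lab W 5 > Lab R 3.
Lab N takes 70 to reach its cap of 70 ; 220 left.
Lab B: +80 to 80 (cap) ; 140 left.
Give Lab U 30 to hit its cap of 30 ; 110 left.
Lab W: +100 to 100 (cap) ; 10 left.
Lab R: +10 (room for 45) → 10. Pool exhausted.
Total = 5×100 + 3×10 + 10×30 + 13×80 + 19×70 = 3200.

3200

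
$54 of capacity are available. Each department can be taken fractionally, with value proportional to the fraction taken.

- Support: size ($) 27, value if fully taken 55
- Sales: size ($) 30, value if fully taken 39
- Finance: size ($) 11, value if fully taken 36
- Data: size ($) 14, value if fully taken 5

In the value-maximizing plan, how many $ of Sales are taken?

16

Rank by value-to-size ratio: Finance 36/11≈3.27, Support 55/27≈2.04, Sales 39/30≈1.3, Data 5/14≈0.357.
All 11 $ of Finance fit (value 36) → 43 remain.
All 27 $ of Support fit (value 55) → 16 remain.
Fill the last 16 $ with part of Sales: 16/30 of it earns 20.8.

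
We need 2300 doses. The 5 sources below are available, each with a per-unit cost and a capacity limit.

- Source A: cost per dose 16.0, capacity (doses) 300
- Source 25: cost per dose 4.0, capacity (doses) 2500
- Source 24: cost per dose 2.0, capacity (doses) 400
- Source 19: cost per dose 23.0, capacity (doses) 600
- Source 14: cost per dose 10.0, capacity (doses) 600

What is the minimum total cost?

8400

Fill from the cheapest source first.
Source 24 at 2.0: take all 400 doses → 1900 still needed.
Source 25 at 4.0: take 1900 of its 2500 → requirement met.
Source 14, Source A, Source 19: unused.
Cost = 400×2.0 + 1900×4.0 = 8400.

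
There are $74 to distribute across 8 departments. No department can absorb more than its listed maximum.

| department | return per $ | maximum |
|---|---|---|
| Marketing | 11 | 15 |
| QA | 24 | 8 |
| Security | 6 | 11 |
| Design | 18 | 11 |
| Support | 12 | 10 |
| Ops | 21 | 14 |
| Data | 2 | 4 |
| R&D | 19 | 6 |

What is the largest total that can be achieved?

1143

Order the departments by return per $: QA 24 > Ops 21 > R&D 19 > Design 18 > Support 12 > Marketing 11 > Security 6 > Data 2.
Give QA 8 to hit its cap of 8 — 66 left.
Ops takes 14 to reach its cap of 14 — 52 left.
R&D: +6 to 6 (cap) — 46 left.
Design: +11 to 11 (cap) — 35 left.
Support: +10 to 10 (cap) — 25 left.
Marketing: +15 to 15 (cap) — 10 left.
Only 10 left; Security takes them to reach 10.
Total = 11×15 + 24×8 + 6×10 + 18×11 + 12×10 + 21×14 + 19×6 = 1143.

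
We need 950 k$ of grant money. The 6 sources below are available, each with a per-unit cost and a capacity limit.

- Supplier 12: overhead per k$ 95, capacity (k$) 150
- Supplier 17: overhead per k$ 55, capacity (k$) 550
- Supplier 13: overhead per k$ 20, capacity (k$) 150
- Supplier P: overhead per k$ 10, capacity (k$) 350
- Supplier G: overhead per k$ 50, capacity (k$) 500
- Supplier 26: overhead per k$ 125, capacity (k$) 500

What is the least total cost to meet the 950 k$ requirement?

29000

Cheapest first:
Supplier P at 10: take all 350 k$ ; 600 still needed.
Supplier 13 (20): use full 150 ; 450 k$ to go.
Supplier G at 50: take 450 of its 500 ; requirement met.
Supplier 17, Supplier 12, Supplier 26: unused.
Cost = 350×10 + 150×20 + 450×50 = 29000.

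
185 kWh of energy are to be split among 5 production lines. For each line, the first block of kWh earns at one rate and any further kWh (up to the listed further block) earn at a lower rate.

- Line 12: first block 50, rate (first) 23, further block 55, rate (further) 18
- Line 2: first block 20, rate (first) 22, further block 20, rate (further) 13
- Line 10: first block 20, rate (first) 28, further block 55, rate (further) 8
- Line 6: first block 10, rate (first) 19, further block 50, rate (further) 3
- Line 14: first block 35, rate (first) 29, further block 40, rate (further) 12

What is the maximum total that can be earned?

Order all 10 blocks by rate: Line 14/T1 29 > Line 10/T1 28 > Line 12/T1 23 > Line 2/T1 22 > Line 6/T1 19 > Line 12/T2 18 > Line 2/T2 13 > Line 14/T2 12 > Line 10/T2 8 > Line 6/T2 3.
Fill Line 14 T1 block (35 at 29) → 150 left.
Fill Line 10 T1 block (20 at 28) → 130 left.
Line 12 T1 at 23: fill all 50 → 80 left.
Fill Line 2 T1 block (20 at 22) → 60 left.
Fill Line 6 T1 block (10 at 19) → 50 left.
Line 12/T2: +50 of 55 at 18; pool empty.
Total = 29×35 + 28×20 + 23×50 + 22×20 + 19×10 + 18×50 = 4255.

4255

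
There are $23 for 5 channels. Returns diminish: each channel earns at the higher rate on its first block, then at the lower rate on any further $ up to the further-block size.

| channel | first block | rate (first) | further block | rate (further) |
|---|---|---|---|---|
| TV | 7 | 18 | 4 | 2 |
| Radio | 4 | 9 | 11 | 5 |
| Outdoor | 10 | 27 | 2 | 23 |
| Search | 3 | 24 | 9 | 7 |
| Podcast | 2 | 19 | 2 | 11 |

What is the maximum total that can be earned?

Rank every tier by rate: Outdoor/first 27 > Search/first 24 > Outdoor/second 23 > Podcast/first 19 > TV/first 18 > Podcast/second 11 > Radio/first 9 > Search/second 7 > Radio/second 5 > TV/second 2.
Outdoor first at 27: fill all 10 → 13 left.
Search first at 24: fill all 3 → 10 left.
Outdoor/second (23): +2 → 8 left.
Podcast/first (19): +2 → 6 left.
6 remain; put them into TV first at 18.
Total = 27×10 + 24×3 + 23×2 + 19×2 + 18×6 = 534.

534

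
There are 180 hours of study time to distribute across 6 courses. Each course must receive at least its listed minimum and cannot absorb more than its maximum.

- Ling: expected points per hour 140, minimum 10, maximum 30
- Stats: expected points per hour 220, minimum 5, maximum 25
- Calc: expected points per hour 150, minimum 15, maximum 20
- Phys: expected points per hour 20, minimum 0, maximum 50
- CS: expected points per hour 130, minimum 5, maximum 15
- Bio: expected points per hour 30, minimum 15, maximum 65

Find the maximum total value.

17100

Meeting every minimum uses 10+5+15+0+5+15 = 50 hours, leaving 130.
Rank by expected points per hour: Stats 220 > Calc 150 > Ling 140 > CS 130 > Bio 30 > Phys 20.
Give Stats 20 more to hit its cap of 25 → 110 left.
Give Calc 5 more to hit its cap of 20 → 105 left.
Ling takes 20 more to reach its cap of 30 → 85 left.
CS takes 10 more to reach its cap of 15 → 75 left.
Give Bio 50 more to hit its cap of 65 → 25 left.
Phys has room for 50 more but only 25 remain, so it gets 25.
Total = 140×30 + 220×25 + 150×20 + 20×25 + 130×15 + 30×65 = 17100.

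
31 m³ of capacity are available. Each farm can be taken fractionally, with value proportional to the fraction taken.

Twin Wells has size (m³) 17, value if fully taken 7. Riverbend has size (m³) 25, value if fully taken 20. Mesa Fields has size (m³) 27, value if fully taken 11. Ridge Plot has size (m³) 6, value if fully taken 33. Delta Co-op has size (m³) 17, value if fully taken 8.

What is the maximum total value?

Rank by value-to-size ratio: Ridge Plot 33/6≈5.5, Riverbend 20/25≈0.8, Delta Co-op 8/17≈0.471, Twin Wells 7/17≈0.412, Mesa Fields 11/27≈0.407.
Take all of Ridge Plot (6 m³, value 33) → 25 m³ left.
Riverbend: take in full, 25 m³ for value 20 → 0 left.
Total value = 53.

53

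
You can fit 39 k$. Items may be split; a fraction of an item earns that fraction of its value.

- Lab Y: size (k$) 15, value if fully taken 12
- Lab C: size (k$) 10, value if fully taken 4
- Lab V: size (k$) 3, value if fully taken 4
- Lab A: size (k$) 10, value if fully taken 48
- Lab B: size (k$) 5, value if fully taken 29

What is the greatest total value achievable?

Best value per unit of size first: Lab B 29/5≈5.8, Lab A 48/10≈4.8, Lab V 4/3≈1.33, Lab Y 12/15≈0.8, Lab C 4/10≈0.4.
Take all of Lab B (5 k$, value 29) ; 34 k$ left.
Lab A: take in full, 10 k$ for value 48 ; 24 left.
Lab V: take in full, 3 k$ for value 4 ; 21 left.
Take all of Lab Y (15 k$, value 12) ; 6 k$ left.
6 k$ left: a 6/10 share of Lab C gives 4×6/10 = 2.4.
Total value = 95.4.

95.4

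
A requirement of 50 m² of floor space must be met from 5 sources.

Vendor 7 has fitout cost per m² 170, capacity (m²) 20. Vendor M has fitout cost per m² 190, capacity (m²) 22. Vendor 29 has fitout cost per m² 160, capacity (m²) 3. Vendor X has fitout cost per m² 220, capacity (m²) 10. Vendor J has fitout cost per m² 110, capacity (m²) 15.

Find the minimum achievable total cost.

7810

Fill from the cheapest source first.
Vendor J (110): use full 15 — 35 m² to go.
Vendor 29 at 160: take all 3 m² — 32 still needed.
Vendor 7 at 170: take all 20 m² — 12 still needed.
Vendor M (190): take the remaining 12 — done.
Vendor X: unused.
Cost = 15×110 + 3×160 + 20×170 + 12×190 = 7810.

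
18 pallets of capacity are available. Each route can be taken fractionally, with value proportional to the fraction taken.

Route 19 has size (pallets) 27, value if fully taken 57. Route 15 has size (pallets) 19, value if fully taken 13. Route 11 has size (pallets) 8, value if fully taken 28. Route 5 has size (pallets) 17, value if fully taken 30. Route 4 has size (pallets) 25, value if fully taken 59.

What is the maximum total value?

51.6

Best value per unit of size first: Route 11 28/8≈3.5, Route 4 59/25≈2.36, Route 19 57/27≈2.11, Route 5 30/17≈1.76, Route 15 13/19≈0.684.
Route 11: take in full, 8 pallets for value 28 ; 10 left.
Only 10 pallets remain; take 10/25 of Route 4 for value 59×10/25 = 23.6.
Total value = 51.6.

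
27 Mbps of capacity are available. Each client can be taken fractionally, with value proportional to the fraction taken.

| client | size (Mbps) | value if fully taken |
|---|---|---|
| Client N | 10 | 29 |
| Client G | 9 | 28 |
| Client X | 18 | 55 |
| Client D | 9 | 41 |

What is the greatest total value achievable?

Rank by value-to-size ratio: Client D 41/9≈4.56, Client G 28/9≈3.11, Client X 55/18≈3.06, Client N 29/10≈2.9.
Take all of Client D (9 Mbps, value 41) — 18 Mbps left.
Client G: take in full, 9 Mbps for value 28 — 9 left.
Only 9 Mbps remain; take 9/18 of Client X for value 55×9/18 = 27.5.
Total value = 96.5.

96.5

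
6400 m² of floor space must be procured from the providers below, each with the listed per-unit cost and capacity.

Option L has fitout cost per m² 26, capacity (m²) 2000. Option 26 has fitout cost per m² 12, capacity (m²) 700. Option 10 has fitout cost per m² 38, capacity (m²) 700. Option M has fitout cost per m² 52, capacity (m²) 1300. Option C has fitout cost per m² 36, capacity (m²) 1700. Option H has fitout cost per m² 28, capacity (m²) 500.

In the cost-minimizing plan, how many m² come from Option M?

800

Fill from the cheapest provider first.
Take 700 from Option 26 at 12 — need 5700 more.
Option L (26): use full 2000 — 3700 m² to go.
Option H at 28: take all 500 m² — 3200 still needed.
Option C at 36: take all 1700 m² — 1500 still needed.
Take 700 from Option 10 at 38 — need 800 more.
Take 800 from Option M at 52 to finish.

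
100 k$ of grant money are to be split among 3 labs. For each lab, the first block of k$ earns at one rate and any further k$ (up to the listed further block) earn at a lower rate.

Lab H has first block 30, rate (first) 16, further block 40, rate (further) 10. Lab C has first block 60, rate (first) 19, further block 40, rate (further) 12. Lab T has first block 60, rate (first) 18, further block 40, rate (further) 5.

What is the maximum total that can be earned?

Rank every tier by rate: Lab C/T1 19 > Lab T/T1 18 > Lab H/T1 16 > Lab C/T2 12 > Lab H/T2 10 > Lab T/T2 5.
Lab C T1 at 19: fill all 60 — 40 left.
Lab T T1 at 18: only 40 left, fill 40.
Total = 19×60 + 18×40 = 1860.

1860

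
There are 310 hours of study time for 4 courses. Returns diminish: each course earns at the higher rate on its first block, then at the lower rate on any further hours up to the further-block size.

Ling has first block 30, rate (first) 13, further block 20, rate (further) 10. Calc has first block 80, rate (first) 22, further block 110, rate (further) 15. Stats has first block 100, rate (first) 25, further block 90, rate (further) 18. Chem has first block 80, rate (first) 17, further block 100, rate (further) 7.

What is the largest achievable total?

Rank every tier by rate: Stats/T1 25 > Calc/T1 22 > Stats/T2 18 > Chem/T1 17 > Calc/T2 15 > Ling/T1 13 > Ling/T2 10 > Chem/T2 7.
Fill Stats T1 block (100 at 25) — 210 left.
Calc/T1 (22): +80 — 130 left.
Fill Stats T2 block (90 at 18) — 40 left.
Chem/T1: +40 of 80 at 17; pool empty.
Total = 25×100 + 22×80 + 18×90 + 17×40 = 6560.

6560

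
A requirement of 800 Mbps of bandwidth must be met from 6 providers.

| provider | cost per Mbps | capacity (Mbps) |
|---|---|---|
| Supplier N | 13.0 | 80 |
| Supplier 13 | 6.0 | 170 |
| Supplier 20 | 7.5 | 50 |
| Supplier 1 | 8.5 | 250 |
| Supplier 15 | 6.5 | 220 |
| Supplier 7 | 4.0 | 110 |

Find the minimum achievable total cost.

5390

Cheapest first:
Supplier 7 (4.0): use full 110 → 690 Mbps to go.
Supplier 13 at 6.0: take all 170 Mbps → 520 still needed.
Take 220 from Supplier 15 at 6.5 → need 300 more.
Supplier 20 at 7.5: take all 50 Mbps → 250 still needed.
Supplier 1 (8.5): use full 250 → 0 Mbps to go.
Supplier N: unused.
Cost = 110×4.0 + 170×6.0 + 220×6.5 + 50×7.5 + 250×8.5 = 5390.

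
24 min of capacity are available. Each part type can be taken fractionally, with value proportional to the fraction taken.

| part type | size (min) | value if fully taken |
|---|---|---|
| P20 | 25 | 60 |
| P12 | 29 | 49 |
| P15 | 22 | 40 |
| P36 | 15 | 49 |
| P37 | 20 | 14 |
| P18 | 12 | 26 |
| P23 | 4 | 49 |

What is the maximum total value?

110

Rank by value-to-size ratio: P23 49/4≈12.2, P36 49/15≈3.27, P20 60/25≈2.4, P18 26/12≈2.17, P15 40/22≈1.82, P12 49/29≈1.69, P37 14/20≈0.7.
Take all of P23 (4 min, value 49) → 20 min left.
All 15 min of P36 fit (value 49) → 5 remain.
Fill the last 5 min with part of P20: 5/25 of it earns 12.
Total value = 110.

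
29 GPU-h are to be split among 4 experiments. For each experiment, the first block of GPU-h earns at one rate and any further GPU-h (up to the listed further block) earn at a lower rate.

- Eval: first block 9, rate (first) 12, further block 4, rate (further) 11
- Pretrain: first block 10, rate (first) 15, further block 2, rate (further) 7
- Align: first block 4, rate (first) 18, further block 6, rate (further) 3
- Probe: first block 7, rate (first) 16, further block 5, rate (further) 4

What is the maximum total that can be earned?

Treat each block as its own option and order by rate: Align/first 18 > Probe/first 16 > Pretrain/first 15 > Eval/first 12 > Eval/second 11 > Pretrain/second 7 > Probe/second 4 > Align/second 3.
Align first at 18: fill all 4 ; 25 left.
Probe/first (16): +7 ; 18 left.
Pretrain first at 15: fill all 10 ; 8 left.
8 remain; put them into Eval first at 12.
Total = 18×4 + 16×7 + 15×10 + 12×8 = 430.

430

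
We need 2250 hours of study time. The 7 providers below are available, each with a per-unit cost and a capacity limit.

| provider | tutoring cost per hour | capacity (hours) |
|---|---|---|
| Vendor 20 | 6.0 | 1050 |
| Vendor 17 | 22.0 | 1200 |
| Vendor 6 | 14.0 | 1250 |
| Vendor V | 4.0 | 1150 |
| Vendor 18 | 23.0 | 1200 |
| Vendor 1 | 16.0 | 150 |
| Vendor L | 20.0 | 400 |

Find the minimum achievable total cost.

11600

Use providers in increasing cost order.
Vendor V at 4.0: take all 1150 hours — 1100 still needed.
Take 1050 from Vendor 20 at 6.0 — need 50 more.
Vendor 6 at 14.0: take 50 of its 1250 — requirement met.
Vendor 1, Vendor L, Vendor 17, Vendor 18: unused.
Cost = 1150×4.0 + 1050×6.0 + 50×14.0 = 11600.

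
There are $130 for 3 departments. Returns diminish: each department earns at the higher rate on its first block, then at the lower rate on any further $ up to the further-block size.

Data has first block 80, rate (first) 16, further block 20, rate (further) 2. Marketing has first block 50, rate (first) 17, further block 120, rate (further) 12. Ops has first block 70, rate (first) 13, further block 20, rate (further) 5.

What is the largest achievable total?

2130

Rank every tier by rate: Marketing/first 17 > Data/first 16 > Ops/first 13 > Marketing/second 12 > Ops/second 5 > Data/second 2.
Marketing/first (17): +50 → 80 left.
Data first at 16: fill all 80 → 0 left.
Total = 17×50 + 16×80 = 2130.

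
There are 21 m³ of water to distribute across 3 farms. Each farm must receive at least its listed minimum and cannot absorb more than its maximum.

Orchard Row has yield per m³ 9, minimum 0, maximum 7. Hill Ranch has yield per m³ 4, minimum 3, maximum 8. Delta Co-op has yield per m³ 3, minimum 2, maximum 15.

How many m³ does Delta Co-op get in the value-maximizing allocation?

6

Meeting every minimum uses 0+3+2 = 5 m³, leaving 16.
Rank by yield per m³: Orchard Row 9 > Hill Ranch 4 > Delta Co-op 3.
Orchard Row takes 7 more to reach its cap of 7 — 9 left.
Hill Ranch: +5 to 8 (cap) — 4 left.
Delta Co-op has room for 13 more but only 4 remain, so it gets 6.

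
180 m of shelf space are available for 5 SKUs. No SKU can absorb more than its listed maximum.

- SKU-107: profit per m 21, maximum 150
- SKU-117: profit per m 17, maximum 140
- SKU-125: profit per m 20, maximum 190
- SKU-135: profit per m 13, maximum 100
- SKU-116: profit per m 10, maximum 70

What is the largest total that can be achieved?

3750

Highest profit per m first: SKU-107 21 > SKU-125 20 > SKU-117 17 > SKU-135 13 > SKU-116 10.
Give SKU-107 150 to hit its cap of 150 — 30 left.
SKU-125: +30 (room for 190) → 30. Pool exhausted.
Total = 21×150 + 20×30 = 3750.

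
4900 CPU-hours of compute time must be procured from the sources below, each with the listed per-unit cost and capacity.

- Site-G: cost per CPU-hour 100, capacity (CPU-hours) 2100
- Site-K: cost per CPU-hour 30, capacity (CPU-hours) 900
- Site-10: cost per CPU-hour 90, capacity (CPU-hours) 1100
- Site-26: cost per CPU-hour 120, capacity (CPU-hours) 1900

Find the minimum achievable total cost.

432000

Fill from the cheapest source first.
Take 900 from Site-K at 30 → need 4000 more.
Site-10 (90): use full 1100 → 2900 CPU-hours to go.
Site-G at 100: take all 2100 CPU-hours → 800 still needed.
Site-26 (120): take the remaining 800 → done.
Cost = 900×30 + 1100×90 + 2100×100 + 800×120 = 432000.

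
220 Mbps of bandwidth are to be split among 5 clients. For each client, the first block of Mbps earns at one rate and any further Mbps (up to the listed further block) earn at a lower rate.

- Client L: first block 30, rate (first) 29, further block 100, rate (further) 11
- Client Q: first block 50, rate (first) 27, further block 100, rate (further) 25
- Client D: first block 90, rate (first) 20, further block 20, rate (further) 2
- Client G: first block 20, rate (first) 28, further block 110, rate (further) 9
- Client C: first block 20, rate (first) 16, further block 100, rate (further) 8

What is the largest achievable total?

Order all 10 blocks by rate: Client L/first 29 > Client G/first 28 > Client Q/first 27 > Client Q/second 25 > Client D/first 20 > Client C/first 16 > Client L/second 11 > Client G/second 9 > Client C/second 8 > Client D/second 2.
Client L first at 29: fill all 30 — 190 left.
Client G/first (28): +20 — 170 left.
Fill Client Q first block (50 at 27) — 120 left.
Client Q/second (25): +100 — 20 left.
Client D first at 20: only 20 left, fill 20.
Total = 29×30 + 28×20 + 27×50 + 25×100 + 20×20 = 5680.

5680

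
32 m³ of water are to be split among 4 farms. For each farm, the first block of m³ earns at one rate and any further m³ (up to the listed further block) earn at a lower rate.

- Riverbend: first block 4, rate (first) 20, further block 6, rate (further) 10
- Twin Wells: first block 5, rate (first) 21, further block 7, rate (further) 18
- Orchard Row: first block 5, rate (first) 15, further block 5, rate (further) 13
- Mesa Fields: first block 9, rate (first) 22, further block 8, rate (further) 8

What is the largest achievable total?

610

Treat each block as its own option and order by rate: Mesa Fields/tier1 22 > Twin Wells/tier1 21 > Riverbend/tier1 20 > Twin Wells/tier2 18 > Orchard Row/tier1 15 > Orchard Row/tier2 13 > Riverbend/tier2 10 > Mesa Fields/tier2 8.
Mesa Fields/tier1 (22): +9 ; 23 left.
Fill Twin Wells tier1 block (5 at 21) ; 18 left.
Fill Riverbend tier1 block (4 at 20) ; 14 left.
Twin Wells tier2 at 18: fill all 7 ; 7 left.
Orchard Row tier1 at 15: fill all 5 ; 2 left.
Orchard Row/tier2: +2 of 5 at 13; pool empty.
Total = 22×9 + 21×5 + 20×4 + 18×7 + 15×5 + 13×2 = 610.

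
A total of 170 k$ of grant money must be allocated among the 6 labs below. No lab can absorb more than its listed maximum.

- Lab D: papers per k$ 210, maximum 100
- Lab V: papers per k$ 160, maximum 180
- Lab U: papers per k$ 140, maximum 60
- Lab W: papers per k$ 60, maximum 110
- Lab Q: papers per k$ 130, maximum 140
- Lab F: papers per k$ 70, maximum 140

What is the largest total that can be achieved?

Order the labs by papers per k$: Lab D 210 > Lab V 160 > Lab U 140 > Lab Q 130 > Lab F 70 > Lab W 60.
Lab D takes 100 to reach its cap of 100 → 70 left.
Lab V has room for 180 but only 70 remain, so it gets 70.
Total = 210×100 + 160×70 = 32200.

32200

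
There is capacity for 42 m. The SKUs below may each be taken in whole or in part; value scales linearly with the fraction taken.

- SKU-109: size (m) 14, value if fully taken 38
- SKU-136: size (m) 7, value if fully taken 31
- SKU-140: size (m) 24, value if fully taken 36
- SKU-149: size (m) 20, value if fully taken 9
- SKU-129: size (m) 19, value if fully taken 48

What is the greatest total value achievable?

Rank by value-to-size ratio: SKU-136 31/7≈4.43, SKU-109 38/14≈2.71, SKU-129 48/19≈2.53, SKU-140 36/24≈1.5, SKU-149 9/20≈0.45.
SKU-136: take in full, 7 m for value 31 ; 35 left.
Take all of SKU-109 (14 m, value 38) ; 21 m left.
SKU-129: take in full, 19 m for value 48 ; 2 left.
Fill the last 2 m with part of SKU-140: 2/24 of it earns 3.
Total value = 120.

120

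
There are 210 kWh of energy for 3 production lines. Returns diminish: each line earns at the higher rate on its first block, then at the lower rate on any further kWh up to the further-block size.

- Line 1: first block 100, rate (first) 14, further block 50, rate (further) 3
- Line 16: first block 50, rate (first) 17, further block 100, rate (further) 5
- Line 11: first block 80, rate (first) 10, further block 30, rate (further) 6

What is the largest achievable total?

Rank every tier by rate: Line 16/tier1 17 > Line 1/tier1 14 > Line 11/tier1 10 > Line 11/tier2 6 > Line 16/tier2 5 > Line 1/tier2 3.
Line 16 tier1 at 17: fill all 50 ; 160 left.
Line 1 tier1 at 14: fill all 100 ; 60 left.
60 remain; put them into Line 11 tier1 at 10.
Total = 17×50 + 14×100 + 10×60 = 2850.

2850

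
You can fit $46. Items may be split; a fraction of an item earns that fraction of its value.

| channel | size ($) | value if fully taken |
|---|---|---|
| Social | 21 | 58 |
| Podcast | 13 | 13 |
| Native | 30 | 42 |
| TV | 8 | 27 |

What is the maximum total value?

Best value per unit of size first: TV 27/8≈3.38, Social 58/21≈2.76, Native 42/30≈1.4, Podcast 13/13≈1.
Take all of TV (8 $, value 27) — 38 $ left.
All 21 $ of Social fit (value 58) — 17 remain.
Fill the last 17 $ with part of Native: 17/30 of it earns 23.8.
Total value = 108.8.

108.8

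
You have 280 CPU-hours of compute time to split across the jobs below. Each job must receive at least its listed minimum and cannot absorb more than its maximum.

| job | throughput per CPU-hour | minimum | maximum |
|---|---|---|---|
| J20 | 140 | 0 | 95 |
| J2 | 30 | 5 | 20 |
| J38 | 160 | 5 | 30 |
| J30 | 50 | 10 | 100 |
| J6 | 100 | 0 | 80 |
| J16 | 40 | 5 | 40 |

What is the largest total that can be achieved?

29700

Meeting every minimum uses 0+5+5+10+0+5 = 25 CPU-hours, leaving 255.
Order the jobs by throughput per CPU-hour: J38 160 > J20 140 > J6 100 > J30 50 > J16 40 > J2 30.
J38 takes 25 more to reach its cap of 30 ; 230 left.
Give J20 95 more to hit its cap of 95 ; 135 left.
Give J6 80 more to hit its cap of 80 ; 55 left.
J30 has room for 90 more but only 55 remain, so it gets 65.
Total = 140×95 + 30×5 + 160×30 + 50×65 + 100×80 + 40×5 = 29700.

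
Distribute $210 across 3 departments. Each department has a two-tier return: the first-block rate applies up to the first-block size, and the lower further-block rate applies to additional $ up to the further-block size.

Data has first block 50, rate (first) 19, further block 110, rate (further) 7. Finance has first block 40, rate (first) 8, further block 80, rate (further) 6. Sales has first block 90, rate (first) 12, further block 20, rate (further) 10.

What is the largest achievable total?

2620

Treat each block as its own option and order by rate: Data/first 19 > Sales/first 12 > Sales/second 10 > Finance/first 8 > Data/second 7 > Finance/second 6.
Data first at 19: fill all 50 ; 160 left.
Sales/first (12): +90 ; 70 left.
Fill Sales second block (20 at 10) ; 50 left.
Finance first at 8: fill all 40 ; 10 left.
Data second at 7: only 10 left, fill 10.
Total = 19×50 + 12×90 + 10×20 + 8×40 + 7×10 = 2620.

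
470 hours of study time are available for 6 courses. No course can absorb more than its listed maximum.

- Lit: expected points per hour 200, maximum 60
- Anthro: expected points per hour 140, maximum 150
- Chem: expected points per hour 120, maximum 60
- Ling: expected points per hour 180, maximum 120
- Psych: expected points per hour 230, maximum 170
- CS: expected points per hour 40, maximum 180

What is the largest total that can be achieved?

Order the courses by expected points per hour: Psych 230 > Lit 200 > Ling 180 > Anthro 140 > Chem 120 > CS 40.
Psych takes 170 to reach its cap of 170 → 300 left.
Lit: +60 to 60 (cap) → 240 left.
Ling: +120 to 120 (cap) → 120 left.
Only 120 left; Anthro takes them to reach 120.
Total = 200×60 + 140×120 + 180×120 + 230×170 = 89500.

89500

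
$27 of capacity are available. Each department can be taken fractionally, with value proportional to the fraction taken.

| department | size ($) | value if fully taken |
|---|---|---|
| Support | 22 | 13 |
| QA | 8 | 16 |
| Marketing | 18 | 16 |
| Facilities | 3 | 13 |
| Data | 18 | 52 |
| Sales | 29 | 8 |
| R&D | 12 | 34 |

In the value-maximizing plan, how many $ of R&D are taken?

Best value per unit of size first: Facilities 13/3≈4.33, Data 52/18≈2.89, R&D 34/12≈2.83, QA 16/8≈2, Marketing 16/18≈0.889, Support 13/22≈0.591, Sales 8/29≈0.276.
All 3 $ of Facilities fit (value 13) ; 24 remain.
All 18 $ of Data fit (value 52) ; 6 remain.
Only 6 $ remain; take 6/12 of R&D for value 34×6/12 = 17.

6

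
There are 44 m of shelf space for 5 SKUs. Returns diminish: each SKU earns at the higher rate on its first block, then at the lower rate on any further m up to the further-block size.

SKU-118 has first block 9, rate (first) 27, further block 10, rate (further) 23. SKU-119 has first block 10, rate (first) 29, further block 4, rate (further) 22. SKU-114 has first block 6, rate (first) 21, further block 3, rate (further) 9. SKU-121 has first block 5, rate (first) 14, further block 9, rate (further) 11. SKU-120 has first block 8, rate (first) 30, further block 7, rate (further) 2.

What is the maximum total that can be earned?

1154

Rank every tier by rate: SKU-120/first 30 > SKU-119/first 29 > SKU-118/first 27 > SKU-118/second 23 > SKU-119/second 22 > SKU-114/first 21 > SKU-121/first 14 > SKU-121/second 11 > SKU-114/second 9 > SKU-120/second 2.
SKU-120/first (30): +8 — 36 left.
SKU-119/first (29): +10 — 26 left.
Fill SKU-118 first block (9 at 27) — 17 left.
Fill SKU-118 second block (10 at 23) — 7 left.
SKU-119/second (22): +4 — 3 left.
SKU-114 first at 21: only 3 left, fill 3.
Total = 30×8 + 29×10 + 27×9 + 23×10 + 22×4 + 21×3 = 1154.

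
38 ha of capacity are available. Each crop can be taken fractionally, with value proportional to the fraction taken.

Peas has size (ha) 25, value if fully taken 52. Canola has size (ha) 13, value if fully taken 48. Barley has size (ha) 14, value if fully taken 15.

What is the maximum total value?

100

Best value per unit of size first: Canola 48/13≈3.69, Peas 52/25≈2.08, Barley 15/14≈1.07.
Take all of Canola (13 ha, value 48) → 25 ha left.
All 25 ha of Peas fit (value 52) → 0 remain.
Total value = 100.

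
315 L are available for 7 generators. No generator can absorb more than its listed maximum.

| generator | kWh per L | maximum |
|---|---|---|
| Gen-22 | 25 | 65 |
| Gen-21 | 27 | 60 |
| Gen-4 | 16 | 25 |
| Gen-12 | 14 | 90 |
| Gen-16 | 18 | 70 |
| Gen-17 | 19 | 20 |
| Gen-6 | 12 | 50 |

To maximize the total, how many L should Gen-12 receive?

75

Highest kWh per L first: Gen-21 27 > Gen-22 25 > Gen-17 19 > Gen-16 18 > Gen-4 16 > Gen-12 14 > Gen-6 12.
Gen-21: +60 to 60 (cap) → 255 left.
Gen-22 takes 65 to reach its cap of 65 → 190 left.
Gen-17: +20 to 20 (cap) → 170 left.
Give Gen-16 70 to hit its cap of 70 → 100 left.
Gen-4: +25 to 25 (cap) → 75 left.
Gen-12: +75 (room for 90) → 75. Pool exhausted.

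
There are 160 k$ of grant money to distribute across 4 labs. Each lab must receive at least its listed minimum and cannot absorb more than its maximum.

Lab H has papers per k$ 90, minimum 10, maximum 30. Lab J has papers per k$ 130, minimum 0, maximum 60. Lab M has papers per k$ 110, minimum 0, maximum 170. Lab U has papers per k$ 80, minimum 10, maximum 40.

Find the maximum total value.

Meeting every minimum uses 10+0+0+10 = 20 k$, leaving 140.
Rank by papers per k$: Lab J 130 > Lab M 110 > Lab H 90 > Lab U 80.
Lab J: +60 to 60 (cap) — 80 left.
Lab M has room for 170 more but only 80 remain, so it gets 80.
Total = 90×10 + 130×60 + 110×80 + 80×10 = 18300.

18300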